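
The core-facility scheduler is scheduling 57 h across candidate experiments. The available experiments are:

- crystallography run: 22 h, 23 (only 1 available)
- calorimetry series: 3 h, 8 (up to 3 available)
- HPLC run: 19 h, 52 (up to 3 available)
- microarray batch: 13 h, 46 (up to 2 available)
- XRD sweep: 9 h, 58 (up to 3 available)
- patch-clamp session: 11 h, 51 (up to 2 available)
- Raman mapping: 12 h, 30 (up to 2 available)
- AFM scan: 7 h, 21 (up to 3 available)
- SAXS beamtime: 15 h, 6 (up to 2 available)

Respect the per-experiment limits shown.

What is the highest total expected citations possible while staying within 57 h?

Best packing: 3×XRD sweep + 2×patch-clamp session + AFM scan — 56 h, 297 total.
Nothing else within 57 h beats 297.

297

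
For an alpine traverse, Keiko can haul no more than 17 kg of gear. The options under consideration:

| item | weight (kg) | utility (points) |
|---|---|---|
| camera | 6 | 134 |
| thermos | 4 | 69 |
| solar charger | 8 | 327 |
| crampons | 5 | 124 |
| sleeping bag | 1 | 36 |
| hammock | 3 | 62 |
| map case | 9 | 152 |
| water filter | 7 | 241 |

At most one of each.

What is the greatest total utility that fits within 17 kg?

Ranking by ratio (utility/kg): solar charger 40.88, sleeping bag 36.00, water filter 34.43, crampons 24.80.
Best packing: solar charger + sleeping bag + water filter — 16 kg, 604 total.

604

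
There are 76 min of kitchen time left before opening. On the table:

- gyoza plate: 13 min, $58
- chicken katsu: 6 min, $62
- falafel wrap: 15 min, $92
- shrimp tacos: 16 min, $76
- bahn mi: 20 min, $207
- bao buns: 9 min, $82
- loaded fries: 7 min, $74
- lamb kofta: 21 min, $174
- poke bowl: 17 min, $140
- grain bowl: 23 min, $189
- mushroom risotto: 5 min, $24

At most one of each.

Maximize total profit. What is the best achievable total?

Ranking by ratio (profit/min): loaded fries 10.57, bahn mi 10.35, chicken katsu 10.33, bao buns 9.11.
A density-first pass picks chicken katsu + bahn mi + bao buns + loaded fries + lamb kofta + mushroom risotto — 623 at 68 min.
Using the slack differently, bahn mi + bao buns + loaded fries + poke bowl + grain bowl comes to 692 at 76 min.

692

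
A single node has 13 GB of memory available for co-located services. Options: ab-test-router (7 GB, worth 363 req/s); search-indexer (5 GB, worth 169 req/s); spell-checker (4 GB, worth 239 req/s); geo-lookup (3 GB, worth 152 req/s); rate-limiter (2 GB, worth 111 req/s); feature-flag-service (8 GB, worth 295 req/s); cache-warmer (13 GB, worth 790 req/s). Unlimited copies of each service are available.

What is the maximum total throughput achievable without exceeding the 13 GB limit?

Ranking by ratio (throughput/GB): cache-warmer 60.77, spell-checker 59.75, rate-limiter 55.50.
Cache-warmer uses 13 of the 13 GB and totals 790.
Nothing else within 13 GB beats 790.

790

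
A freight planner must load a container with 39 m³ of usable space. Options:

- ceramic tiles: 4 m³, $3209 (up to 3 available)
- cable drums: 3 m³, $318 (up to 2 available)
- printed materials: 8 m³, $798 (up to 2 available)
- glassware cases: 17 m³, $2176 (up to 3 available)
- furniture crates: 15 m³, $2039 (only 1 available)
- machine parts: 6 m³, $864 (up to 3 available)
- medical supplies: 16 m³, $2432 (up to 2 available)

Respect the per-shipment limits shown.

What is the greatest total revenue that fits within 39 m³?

13394

Taking the top-ratio shipments first gives 3×ceramic tiles + cable drums + machine parts + medical supplies for 13241 (37 m³).
The 19 m³ tied up in cable drums and medical supplies is better spent on furniture crates + machine parts — total rises to 13394 (39 m³).
No other feasible combination exceeds 13394.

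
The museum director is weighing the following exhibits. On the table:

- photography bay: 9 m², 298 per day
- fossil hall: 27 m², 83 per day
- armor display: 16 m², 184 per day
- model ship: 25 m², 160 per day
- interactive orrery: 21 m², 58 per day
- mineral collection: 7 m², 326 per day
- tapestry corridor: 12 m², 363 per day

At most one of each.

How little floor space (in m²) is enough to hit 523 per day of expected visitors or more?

Look for the lowest-floor combination reaching 523.
Taking photography bay + mineral collection gives 624 (≥ 523) for 16 m².
Any bundle with less than 16 m² falls short of 523.

16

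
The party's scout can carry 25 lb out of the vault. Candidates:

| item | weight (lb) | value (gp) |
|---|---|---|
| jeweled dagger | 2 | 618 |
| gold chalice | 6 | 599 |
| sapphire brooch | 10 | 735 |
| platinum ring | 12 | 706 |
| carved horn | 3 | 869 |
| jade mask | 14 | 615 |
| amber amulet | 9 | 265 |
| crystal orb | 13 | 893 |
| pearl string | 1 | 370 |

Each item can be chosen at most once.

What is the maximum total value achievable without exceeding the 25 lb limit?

By value per lb: pearl string 370.00, jeweled dagger 309.00, carved horn 289.67 lead.
A density-first pass picks jeweled dagger + gold chalice + sapphire brooch + carved horn + pearl string — 3191 at 22 lb.
Replace sapphire brooch with crystal orb: the trade gains 158 net, giving 3349 at 25 lb.
No other feasible combination exceeds 3349.

3349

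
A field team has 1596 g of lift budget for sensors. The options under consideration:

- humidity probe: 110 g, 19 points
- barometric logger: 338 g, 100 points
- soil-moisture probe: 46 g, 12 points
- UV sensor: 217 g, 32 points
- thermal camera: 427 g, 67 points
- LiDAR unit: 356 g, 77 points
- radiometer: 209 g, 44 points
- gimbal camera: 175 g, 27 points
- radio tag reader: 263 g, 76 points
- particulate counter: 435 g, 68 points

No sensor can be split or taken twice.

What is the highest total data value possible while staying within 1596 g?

The ratio heuristic lands on humidity probe + barometric logger + soil-moisture probe + LiDAR unit + radiometer + gimbal camera + radio tag reader (355) but leaves 99 g idle.
The 331 g tied up in humidity probe and soil-moisture probe and gimbal camera is better spent on thermal camera — total rises to 364 (1593 g).
That's the maximum — no swap from here does better than 364.

364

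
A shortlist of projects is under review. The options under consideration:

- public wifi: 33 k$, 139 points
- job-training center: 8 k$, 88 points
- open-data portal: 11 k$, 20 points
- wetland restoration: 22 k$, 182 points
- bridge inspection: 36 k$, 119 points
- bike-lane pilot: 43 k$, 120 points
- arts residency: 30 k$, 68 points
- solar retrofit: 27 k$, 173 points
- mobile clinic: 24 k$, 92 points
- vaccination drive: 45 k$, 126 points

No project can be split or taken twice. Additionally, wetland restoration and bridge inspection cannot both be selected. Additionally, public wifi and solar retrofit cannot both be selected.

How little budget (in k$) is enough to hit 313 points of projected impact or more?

Look for the lowest-budget combination reaching 313.
wetland restoration + solar retrofit reaches 355 using 49 k$.
No combination under 49 k$ hits 313.

49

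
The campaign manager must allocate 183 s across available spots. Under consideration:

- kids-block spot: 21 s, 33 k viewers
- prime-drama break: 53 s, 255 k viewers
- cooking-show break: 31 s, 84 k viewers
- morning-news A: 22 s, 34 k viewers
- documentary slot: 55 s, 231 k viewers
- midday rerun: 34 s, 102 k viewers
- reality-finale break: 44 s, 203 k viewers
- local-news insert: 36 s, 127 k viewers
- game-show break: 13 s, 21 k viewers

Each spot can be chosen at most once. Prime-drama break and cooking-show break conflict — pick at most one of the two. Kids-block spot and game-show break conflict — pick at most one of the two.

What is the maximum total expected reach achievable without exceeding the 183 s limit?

723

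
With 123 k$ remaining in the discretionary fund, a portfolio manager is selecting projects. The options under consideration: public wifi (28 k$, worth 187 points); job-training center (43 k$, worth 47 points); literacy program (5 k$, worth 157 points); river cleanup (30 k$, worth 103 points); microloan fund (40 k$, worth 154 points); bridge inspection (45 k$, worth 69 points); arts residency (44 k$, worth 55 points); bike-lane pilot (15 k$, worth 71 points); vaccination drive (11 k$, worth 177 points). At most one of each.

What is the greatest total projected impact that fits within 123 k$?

778

Ranking by ratio (projected impact/k$): literacy program 31.40, vaccination drive 16.09, public wifi 6.68.
Taking the top-ratio projects first gives public wifi + literacy program + microloan fund + bike-lane pilot + vaccination drive for 746 (99 k$).
Dropping bike-lane pilot frees 15 k$; slotting in river cleanup (30 k$) lifts the total to 778 at 114 k$.
An exhaustive check of the 512 subsets confirms 778.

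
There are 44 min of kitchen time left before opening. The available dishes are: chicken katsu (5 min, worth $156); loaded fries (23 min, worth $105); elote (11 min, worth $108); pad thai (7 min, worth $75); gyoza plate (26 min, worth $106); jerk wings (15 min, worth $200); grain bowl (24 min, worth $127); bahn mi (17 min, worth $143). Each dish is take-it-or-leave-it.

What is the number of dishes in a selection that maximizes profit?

4

The maximum profit within 44 min is 574.
For example chicken katsu + pad thai + jerk wings + bahn mi achieves it, using 44 min.
Any selection reaching 574 contains exactly 4 dishes.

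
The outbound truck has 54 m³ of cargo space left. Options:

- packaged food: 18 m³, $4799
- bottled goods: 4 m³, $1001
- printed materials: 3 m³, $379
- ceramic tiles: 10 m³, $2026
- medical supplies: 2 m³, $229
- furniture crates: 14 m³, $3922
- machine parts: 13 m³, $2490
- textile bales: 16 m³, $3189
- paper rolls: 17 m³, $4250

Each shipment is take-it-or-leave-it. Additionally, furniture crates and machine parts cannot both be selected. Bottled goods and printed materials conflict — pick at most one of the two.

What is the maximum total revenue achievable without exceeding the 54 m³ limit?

Density check — furniture crates 280.14, packaged food 266.61, bottled goods 250.25, paper rolls 250.00 are the best per m³.
Packaged food + bottled goods + furniture crates + paper rolls uses 53 of the 54 m³ and totals 13972.
The closest alternative, packaged food + printed materials + medical supplies + furniture crates + paper rolls, reaches only 13579.

13972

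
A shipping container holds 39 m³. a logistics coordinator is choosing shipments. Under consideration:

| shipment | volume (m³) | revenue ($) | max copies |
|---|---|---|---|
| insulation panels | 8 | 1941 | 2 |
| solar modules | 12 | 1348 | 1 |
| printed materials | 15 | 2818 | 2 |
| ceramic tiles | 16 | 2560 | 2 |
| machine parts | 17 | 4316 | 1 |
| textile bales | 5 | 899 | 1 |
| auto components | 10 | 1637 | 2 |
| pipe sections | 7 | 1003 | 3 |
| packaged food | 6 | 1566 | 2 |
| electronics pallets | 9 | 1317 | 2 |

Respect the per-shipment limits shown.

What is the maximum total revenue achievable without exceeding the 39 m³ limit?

Density check — packaged food 261.00, machine parts 253.88, insulation panels 242.62, printed materials 187.87 are the best per m³.
Taking the top-ratio shipments first gives insulation panels + machine parts + 2×packaged food for 9389 (37 m³).
Dropping packaged food frees 6 m³; slotting in insulation panels (8 m³) lifts the total to 9764 at 39 m³.
That's the maximum — no swap from here does better than 9764.

9764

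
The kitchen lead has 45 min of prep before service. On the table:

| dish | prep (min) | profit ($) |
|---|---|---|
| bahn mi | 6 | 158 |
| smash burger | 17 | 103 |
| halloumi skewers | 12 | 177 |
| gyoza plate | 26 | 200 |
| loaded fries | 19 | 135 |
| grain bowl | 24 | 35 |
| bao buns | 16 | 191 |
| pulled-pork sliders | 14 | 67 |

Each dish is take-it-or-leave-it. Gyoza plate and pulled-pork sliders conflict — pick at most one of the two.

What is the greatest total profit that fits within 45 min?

535

By profit per min: bahn mi 26.33, halloumi skewers 14.75, bao buns 11.94 lead.
Taking the top-ratio dishes first gives bahn mi + halloumi skewers + bao buns for 526 (34 min).
The 16 min tied up in bao buns is better spent on gyoza plate — total rises to 535 (44 min).
An exhaustive check of the 256 subsets confirms 535.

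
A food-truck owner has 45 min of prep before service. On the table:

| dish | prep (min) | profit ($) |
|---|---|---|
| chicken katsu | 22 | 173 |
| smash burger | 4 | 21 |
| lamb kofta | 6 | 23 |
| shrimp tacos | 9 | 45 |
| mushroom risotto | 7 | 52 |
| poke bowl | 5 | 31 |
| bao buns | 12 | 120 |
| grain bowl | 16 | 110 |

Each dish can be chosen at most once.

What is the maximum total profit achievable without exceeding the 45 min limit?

Chicken katsu + smash burger + mushroom risotto + bao buns uses 45 of the 45 min and totals 366.
Every other selection either busts 45 min or fails to beat 366.

366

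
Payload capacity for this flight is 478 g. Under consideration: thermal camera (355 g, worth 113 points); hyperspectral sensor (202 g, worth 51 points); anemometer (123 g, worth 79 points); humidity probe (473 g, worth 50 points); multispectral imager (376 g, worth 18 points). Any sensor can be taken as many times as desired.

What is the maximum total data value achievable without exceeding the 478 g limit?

237

The ratio ordering already packs tightly: 3×anemometer, 369 g, 237.
Every other selection either busts 478 g or fails to beat 237.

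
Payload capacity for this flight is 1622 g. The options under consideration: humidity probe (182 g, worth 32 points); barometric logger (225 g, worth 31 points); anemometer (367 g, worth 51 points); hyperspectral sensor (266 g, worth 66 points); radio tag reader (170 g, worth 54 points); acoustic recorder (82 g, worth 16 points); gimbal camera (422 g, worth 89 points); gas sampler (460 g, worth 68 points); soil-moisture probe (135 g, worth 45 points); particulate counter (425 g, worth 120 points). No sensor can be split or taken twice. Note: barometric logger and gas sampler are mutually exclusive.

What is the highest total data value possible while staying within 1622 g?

406

Density check — soil-moisture probe 0.33, radio tag reader 0.32, particulate counter 0.28, hyperspectral sensor 0.25 are the best per g.
Taking the top-ratio sensors first gives hyperspectral sensor + radio tag reader + acoustic recorder + gimbal camera + soil-moisture probe + particulate counter for 390 (1500 g).
Dropping acoustic recorder frees 82 g; slotting in humidity probe (182 g) lifts the total to 406 at 1600 g.
Every other selection either busts 1622 g or breaks a pairing rule or fails to beat 406.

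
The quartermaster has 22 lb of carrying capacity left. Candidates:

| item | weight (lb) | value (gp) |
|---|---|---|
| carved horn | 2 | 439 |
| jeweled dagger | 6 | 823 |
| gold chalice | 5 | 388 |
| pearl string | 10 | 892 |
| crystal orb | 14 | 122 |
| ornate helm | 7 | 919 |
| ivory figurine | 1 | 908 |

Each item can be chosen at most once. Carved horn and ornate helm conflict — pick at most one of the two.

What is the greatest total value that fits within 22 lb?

3062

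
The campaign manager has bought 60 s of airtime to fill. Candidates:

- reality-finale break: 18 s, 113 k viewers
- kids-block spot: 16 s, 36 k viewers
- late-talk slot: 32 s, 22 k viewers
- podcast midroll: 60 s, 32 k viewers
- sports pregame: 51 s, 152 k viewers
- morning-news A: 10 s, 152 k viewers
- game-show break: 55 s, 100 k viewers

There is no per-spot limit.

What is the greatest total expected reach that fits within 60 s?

Taking 6×morning-news A: 60 s used, 912 in expected reach.
That's the maximum — no swap from here does better than 912.

912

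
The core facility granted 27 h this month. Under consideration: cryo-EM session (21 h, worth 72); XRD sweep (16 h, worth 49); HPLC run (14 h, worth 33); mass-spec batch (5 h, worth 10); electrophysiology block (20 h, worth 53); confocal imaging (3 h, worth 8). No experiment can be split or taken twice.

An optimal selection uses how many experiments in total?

2

The maximum expected citations within 27 h is 82.
For example cryo-EM session + mass-spec batch achieves it, using 26 h.
Any selection reaching 82 contains exactly 2 experiments.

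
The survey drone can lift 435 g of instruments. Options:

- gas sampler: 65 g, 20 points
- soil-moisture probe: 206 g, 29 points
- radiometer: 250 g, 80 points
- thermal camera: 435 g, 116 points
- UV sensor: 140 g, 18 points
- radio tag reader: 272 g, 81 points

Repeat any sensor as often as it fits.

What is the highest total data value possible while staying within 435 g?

121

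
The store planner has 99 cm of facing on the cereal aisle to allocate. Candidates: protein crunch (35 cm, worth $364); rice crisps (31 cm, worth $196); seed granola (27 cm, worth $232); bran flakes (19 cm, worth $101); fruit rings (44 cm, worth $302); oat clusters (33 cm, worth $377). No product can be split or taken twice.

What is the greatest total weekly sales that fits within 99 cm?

973

Ranking by ratio (weekly sales/cm): oat clusters 11.42, protein crunch 10.40, seed granola 8.59, fruit rings 6.86.
Taking protein crunch + seed granola + oat clusters: 95 cm used, 973 in weekly sales.
Next best is protein crunch + rice crisps + oat clusters at 937 (99 cm) — short by 36.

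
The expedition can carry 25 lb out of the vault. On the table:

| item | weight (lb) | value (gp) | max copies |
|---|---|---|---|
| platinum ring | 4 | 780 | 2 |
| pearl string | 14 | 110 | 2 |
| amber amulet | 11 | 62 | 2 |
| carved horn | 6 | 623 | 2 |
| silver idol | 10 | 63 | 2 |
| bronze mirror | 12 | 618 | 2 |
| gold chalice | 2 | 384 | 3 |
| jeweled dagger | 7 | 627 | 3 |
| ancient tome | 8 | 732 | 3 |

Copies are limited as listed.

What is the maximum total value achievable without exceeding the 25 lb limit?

3578

Greedy by ratio would take 2×platinum ring + carved horn + 3×gold chalice: 20 lb used, total 3335.
The 2 lb tied up in gold chalice is better spent on jeweled dagger — total rises to 3578 (25 lb).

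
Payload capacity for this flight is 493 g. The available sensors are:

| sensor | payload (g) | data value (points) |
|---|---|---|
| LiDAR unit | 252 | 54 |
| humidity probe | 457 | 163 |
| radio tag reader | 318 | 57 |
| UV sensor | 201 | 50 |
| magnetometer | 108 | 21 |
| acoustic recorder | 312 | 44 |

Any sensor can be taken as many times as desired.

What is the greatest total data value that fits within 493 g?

163

Ranking by ratio (data value/g): humidity probe 0.36, UV sensor 0.25, LiDAR unit 0.21, magnetometer 0.19.
Best packing: humidity probe — 457 g, 163 total.
No other feasible combination exceeds 163.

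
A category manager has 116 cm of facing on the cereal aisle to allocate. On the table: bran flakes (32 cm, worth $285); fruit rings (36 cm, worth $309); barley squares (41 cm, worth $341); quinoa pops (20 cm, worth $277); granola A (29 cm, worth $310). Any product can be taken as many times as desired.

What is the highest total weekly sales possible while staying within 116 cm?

1418

The ratio heuristic lands on 5×quinoa pops (1385) but leaves 16 cm idle.
Dropping quinoa pops frees 20 cm; slotting in granola A (29 cm) lifts the total to 1418 at 109 cm.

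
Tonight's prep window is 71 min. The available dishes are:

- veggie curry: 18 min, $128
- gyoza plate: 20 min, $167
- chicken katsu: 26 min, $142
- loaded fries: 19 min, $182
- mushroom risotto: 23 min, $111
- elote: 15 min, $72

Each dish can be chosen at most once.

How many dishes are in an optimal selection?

3

Best achievable profit is 491.
One optimal bundle: gyoza plate + chicken katsu + loaded fries (65 min).
Every optimal selection uses 3 dishes.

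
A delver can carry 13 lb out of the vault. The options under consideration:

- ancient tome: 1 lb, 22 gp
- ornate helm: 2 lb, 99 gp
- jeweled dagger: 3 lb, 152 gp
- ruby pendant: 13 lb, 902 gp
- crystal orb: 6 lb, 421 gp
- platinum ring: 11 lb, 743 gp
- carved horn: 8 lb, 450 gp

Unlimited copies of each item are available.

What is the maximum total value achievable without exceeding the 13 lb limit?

By value per lb: crystal orb 70.17, ruby pendant 69.38, platinum ring 67.55, carved horn 56.25 lead.
Taking the top-ratio items first gives ancient tome + 2×crystal orb for 864 (13 lb).
The 13 lb tied up in ancient tome and 2×crystal orb is better spent on ruby pendant — total rises to 902 (13 lb).
No other feasible combination exceeds 902.

902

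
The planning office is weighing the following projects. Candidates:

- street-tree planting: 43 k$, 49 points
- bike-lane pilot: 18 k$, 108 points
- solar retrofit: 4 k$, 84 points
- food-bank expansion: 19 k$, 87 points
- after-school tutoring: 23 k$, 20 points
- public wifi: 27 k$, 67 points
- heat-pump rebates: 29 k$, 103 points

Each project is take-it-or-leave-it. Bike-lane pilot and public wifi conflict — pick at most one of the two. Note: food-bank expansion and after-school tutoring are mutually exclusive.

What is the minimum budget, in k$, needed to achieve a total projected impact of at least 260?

41

Look for the lowest-budget combination reaching 260.
bike-lane pilot + solar retrofit + food-bank expansion: 279 projected impact at 41 k$.
Any bundle with less than 41 k$ falls short of 260.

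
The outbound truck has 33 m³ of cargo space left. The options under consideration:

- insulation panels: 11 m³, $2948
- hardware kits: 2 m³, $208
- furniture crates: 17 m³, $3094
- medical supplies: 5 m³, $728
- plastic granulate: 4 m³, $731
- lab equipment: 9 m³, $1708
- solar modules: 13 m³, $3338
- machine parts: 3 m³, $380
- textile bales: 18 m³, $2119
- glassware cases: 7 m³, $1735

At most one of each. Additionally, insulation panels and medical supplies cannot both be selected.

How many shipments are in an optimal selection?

4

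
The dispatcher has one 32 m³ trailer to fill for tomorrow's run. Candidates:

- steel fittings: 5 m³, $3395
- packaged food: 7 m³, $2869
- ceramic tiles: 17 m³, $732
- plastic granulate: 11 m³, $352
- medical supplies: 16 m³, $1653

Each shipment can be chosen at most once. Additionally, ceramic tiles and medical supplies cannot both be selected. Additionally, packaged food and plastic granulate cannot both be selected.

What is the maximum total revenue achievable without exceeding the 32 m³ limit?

The ratio ordering already packs tightly: steel fittings + packaged food + medical supplies, 28 m³, 7917.
No other feasible combination exceeds 7917.

7917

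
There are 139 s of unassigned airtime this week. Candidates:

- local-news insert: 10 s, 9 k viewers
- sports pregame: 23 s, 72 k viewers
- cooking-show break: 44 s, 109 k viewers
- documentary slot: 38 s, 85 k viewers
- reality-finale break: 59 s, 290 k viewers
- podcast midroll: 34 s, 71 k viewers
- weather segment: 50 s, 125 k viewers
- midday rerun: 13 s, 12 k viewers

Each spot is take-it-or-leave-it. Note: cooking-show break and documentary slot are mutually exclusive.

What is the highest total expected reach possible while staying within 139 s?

487

The ratio ordering already packs tightly: sports pregame + reality-finale break + weather segment, 132 s, 487.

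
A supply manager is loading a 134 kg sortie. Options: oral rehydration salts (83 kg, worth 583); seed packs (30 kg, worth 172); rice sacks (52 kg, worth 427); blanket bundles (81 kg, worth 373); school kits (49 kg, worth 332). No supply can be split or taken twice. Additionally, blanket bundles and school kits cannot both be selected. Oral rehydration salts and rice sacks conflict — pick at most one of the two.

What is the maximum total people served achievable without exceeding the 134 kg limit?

931

Taking seed packs + rice sacks + school kits: 131 kg used, 931 in people served.
Runner-up oral rehydration salts + school kits tops out at 915.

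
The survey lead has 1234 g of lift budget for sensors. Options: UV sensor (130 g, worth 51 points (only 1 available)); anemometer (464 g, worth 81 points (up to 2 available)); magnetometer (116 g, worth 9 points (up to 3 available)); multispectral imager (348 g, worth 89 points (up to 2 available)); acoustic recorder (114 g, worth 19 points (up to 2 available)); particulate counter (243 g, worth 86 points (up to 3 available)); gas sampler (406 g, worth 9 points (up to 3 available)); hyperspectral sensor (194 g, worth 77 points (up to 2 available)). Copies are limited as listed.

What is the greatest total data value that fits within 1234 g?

Taking the top-ratio sensors first gives UV sensor + 2×acoustic recorder + 2×particulate counter + 2×hyperspectral sensor for 415 (1232 g).
Replace UV sensor and acoustic recorder with particulate counter: the trade gains 16 net, giving 431 at 1231 g.
The spare 3 g is too small for any remaining sensor, and no exchange beats 431.

431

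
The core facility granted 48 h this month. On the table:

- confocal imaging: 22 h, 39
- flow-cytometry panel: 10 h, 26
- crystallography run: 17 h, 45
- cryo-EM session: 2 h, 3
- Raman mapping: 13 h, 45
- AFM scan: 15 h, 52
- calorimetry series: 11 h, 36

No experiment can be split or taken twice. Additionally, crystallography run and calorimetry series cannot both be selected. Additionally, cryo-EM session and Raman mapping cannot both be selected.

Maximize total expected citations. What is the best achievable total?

142

Crystallography run + Raman mapping + AFM scan uses 45 of the 48 h and totals 142.
Next best is Raman mapping + AFM scan + calorimetry series at 133 (39 h) — short by 9.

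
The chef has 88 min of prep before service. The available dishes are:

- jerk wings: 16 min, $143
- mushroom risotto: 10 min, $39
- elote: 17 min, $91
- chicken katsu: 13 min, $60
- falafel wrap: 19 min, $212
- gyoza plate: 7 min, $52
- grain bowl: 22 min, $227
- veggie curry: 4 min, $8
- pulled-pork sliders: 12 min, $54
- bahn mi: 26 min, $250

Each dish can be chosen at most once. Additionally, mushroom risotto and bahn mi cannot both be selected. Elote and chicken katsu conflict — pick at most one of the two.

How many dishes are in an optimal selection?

5

The maximum profit within 88 min is 840.
jerk wings + falafel wrap + grain bowl + veggie curry + bahn mi hits 840 at 87 min.
Any selection reaching 840 contains exactly 5 dishes.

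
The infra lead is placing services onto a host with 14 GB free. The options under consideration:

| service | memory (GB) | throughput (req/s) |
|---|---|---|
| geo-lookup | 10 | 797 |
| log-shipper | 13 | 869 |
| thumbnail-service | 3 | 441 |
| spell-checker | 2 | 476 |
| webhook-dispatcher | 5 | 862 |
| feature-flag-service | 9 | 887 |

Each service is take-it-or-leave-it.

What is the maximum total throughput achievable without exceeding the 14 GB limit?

1804

Filling by ratio: thumbnail-service + spell-checker + webhook-dispatcher for 1779, with 4 GB left unused.
Replace webhook-dispatcher with feature-flag-service: the trade gains 25 net, giving 1804 at 14 GB.
An exhaustive check of the 64 subsets confirms 1804.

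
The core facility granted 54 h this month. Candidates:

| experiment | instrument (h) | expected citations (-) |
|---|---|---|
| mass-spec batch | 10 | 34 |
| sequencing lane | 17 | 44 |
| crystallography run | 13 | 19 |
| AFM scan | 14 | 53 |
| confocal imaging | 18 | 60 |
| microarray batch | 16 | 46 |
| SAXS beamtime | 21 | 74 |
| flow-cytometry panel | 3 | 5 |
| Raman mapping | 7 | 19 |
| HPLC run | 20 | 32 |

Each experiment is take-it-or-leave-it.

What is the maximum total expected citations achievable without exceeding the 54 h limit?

187

Ranking by ratio (expected citations/h): AFM scan 3.79, SAXS beamtime 3.52, mass-spec batch 3.40.
The ratio heuristic lands on mass-spec batch + AFM scan + SAXS beamtime + Raman mapping (180) but leaves 2 h idle.
Replace mass-spec batch and Raman mapping with confocal imaging: the trade gains 7 net, giving 187 at 53 h.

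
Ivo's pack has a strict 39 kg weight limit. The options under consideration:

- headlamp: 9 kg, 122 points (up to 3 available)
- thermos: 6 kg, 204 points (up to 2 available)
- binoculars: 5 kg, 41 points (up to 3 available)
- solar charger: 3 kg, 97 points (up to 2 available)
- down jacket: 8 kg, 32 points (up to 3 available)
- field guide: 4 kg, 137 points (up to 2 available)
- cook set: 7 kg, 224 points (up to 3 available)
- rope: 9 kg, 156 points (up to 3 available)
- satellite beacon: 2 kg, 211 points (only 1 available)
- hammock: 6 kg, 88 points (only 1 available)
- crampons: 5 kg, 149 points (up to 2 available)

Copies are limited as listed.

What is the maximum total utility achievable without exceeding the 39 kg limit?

1438

Density check — satellite beacon 105.50, field guide 34.25, thermos 34.00, solar charger 32.33 are the best per kg.
The ratio heuristic lands on 2×thermos + 2×solar charger + 2×field guide + cook set + satellite beacon (1311) but leaves 4 kg idle.
The 3 kg tied up in solar charger is better spent on cook set — total rises to 1438 (39 kg).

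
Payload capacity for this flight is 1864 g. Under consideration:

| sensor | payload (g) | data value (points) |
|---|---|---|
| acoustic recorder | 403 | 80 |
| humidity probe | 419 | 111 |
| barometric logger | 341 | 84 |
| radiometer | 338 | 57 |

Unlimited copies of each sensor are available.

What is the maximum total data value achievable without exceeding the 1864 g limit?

Taking the top-ratio sensors first gives 4×humidity probe for 444 (1676 g).
The 838 g tied up in 2×humidity probe is better spent on 3×barometric logger — total rises to 474 (1861 g).
The spare 3 g is too small for any remaining sensor, and no exchange beats 474.

474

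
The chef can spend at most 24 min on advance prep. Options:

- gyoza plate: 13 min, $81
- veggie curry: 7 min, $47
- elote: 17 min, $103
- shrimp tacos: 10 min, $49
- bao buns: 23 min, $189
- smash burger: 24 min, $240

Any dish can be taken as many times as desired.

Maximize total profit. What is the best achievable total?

The ratio ordering already packs tightly: smash burger, 24 min, 240.
Every other selection either busts 24 min or fails to beat 240.

240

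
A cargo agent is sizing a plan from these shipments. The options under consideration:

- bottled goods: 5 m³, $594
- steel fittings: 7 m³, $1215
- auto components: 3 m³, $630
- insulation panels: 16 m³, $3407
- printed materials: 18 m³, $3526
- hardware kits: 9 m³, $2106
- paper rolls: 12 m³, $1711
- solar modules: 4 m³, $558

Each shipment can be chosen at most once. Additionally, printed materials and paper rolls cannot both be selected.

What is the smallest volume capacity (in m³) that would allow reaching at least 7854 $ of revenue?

39

Minimise m³ subject to total revenue ≥ 7854.
steel fittings + auto components + insulation panels + hardware kits + solar modules reaches 7916 using 39 m³.
Below 39 m³ the best achievable stays under 7854.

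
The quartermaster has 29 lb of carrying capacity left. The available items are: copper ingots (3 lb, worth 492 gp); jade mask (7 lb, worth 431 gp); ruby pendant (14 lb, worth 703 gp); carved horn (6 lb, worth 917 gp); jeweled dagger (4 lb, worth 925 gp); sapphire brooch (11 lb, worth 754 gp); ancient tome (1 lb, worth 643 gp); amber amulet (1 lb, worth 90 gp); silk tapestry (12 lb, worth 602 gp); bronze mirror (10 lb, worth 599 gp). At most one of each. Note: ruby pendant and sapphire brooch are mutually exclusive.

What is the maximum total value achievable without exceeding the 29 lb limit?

Copper ingots + carved horn + jeweled dagger + sapphire brooch + ancient tome + amber amulet uses 26 of the 29 lb and totals 3821.
The spare 3 lb is too small for any remaining item, and no feasible exchange beats 3821.

3821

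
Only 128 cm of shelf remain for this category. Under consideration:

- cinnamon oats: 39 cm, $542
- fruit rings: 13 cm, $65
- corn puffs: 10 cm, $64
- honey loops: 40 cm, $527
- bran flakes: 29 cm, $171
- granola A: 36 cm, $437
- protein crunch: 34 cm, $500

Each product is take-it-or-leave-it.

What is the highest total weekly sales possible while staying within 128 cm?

1634

Taking the top-ratio products first gives cinnamon oats + corn puffs + honey loops + protein crunch for 1633 (123 cm).
Replace corn puffs with fruit rings: the trade gains 1 net, giving 1634 at 126 cm.
Runner-up cinnamon oats + corn puffs + honey loops + protein crunch tops out at 1633.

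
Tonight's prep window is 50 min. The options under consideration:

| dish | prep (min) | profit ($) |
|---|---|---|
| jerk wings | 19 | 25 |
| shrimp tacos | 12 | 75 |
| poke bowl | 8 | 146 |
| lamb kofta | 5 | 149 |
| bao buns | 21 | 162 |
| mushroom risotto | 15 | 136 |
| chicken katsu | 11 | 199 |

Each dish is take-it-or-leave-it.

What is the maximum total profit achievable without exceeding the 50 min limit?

A density-first pass picks poke bowl + lamb kofta + mushroom risotto + chicken katsu — 630 at 39 min.
Replace mushroom risotto with bao buns: the trade gains 26 net, giving 656 at 45 min.
No other feasible combination exceeds 656.

656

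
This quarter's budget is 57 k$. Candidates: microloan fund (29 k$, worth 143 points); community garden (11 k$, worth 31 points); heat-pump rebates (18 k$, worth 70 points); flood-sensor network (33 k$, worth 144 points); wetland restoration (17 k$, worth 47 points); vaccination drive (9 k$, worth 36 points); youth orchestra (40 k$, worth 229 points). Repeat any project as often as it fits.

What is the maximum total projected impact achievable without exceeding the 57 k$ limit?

A density-first pass picks vaccination drive + youth orchestra — 265 at 49 k$.
Dropping vaccination drive frees 9 k$; slotting in wetland restoration (17 k$) lifts the total to 276 at 57 k$.

276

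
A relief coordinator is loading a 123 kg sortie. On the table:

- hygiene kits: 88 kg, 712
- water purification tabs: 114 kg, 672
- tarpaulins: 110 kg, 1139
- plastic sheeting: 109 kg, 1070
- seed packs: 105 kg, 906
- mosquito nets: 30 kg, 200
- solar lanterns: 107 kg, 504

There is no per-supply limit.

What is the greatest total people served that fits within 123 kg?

Density check — tarpaulins 10.35, plastic sheeting 9.82, seed packs 8.63, hygiene kits 8.09 are the best per kg.
Taking tarpaulins: 110 kg used, 1139 in people served.
No other feasible combination exceeds 1139.

1139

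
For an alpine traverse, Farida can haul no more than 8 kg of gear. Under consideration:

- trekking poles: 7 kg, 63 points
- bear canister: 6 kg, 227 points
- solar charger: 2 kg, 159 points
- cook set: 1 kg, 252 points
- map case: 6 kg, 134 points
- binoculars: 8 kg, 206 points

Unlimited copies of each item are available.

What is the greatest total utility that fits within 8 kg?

2016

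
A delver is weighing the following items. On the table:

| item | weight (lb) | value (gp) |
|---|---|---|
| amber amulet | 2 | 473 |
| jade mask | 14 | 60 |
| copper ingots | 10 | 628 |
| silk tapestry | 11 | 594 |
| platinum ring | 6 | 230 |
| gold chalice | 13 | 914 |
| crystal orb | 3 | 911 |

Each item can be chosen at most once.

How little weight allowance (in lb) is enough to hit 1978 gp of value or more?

15

Need the lightest bundle worth ≥ 1978.
Taking amber amulet + copper ingots + crystal orb gives 2012 (≥ 1978) for 15 lb.
Any bundle with less than 15 lb falls short of 1978.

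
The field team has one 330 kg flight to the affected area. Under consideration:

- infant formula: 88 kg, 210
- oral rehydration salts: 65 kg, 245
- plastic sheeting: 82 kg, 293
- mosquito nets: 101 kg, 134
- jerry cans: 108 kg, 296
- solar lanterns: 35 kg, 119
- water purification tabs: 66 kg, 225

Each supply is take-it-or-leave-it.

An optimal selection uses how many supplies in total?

4

The maximum people served within 330 kg is 1059.
oral rehydration salts + plastic sheeting + jerry cans + water purification tabs hits 1059 at 321 kg.
Any selection reaching 1059 contains exactly 4 supplies.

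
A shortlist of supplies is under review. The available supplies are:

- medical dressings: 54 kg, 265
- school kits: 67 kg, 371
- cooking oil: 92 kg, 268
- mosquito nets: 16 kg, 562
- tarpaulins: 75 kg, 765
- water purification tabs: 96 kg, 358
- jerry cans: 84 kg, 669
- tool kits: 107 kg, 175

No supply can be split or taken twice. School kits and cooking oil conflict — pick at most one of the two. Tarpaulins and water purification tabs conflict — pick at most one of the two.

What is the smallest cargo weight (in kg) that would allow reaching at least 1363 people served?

145

Need the lightest bundle worth ≥ 1363.
medical dressings + mosquito nets + tarpaulins: 1592 people served at 145 kg.
Any bundle with less than 145 kg falls short of 1363.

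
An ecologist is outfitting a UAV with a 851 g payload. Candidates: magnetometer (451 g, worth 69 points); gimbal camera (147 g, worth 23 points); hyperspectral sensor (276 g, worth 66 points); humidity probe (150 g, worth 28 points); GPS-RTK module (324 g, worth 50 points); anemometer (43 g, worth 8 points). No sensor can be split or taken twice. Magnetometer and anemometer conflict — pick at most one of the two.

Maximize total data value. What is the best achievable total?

By data value per g: hyperspectral sensor 0.24, humidity probe 0.19, anemometer 0.19, gimbal camera 0.16 lead.
A density-first pass picks gimbal camera + hyperspectral sensor + humidity probe + anemometer — 125 at 616 g.
Dropping gimbal camera frees 147 g; slotting in GPS-RTK module (324 g) lifts the total to 152 at 793 g.
That's the maximum — no feasible swap from here does better than 152.

152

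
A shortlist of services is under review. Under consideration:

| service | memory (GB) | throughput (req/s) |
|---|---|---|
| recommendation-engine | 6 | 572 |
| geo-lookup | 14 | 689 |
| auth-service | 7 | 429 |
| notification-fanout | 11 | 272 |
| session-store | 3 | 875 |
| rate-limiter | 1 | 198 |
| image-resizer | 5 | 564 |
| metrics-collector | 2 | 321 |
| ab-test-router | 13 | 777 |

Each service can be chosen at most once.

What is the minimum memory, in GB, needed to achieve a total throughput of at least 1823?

11

Minimise GB subject to total throughput ≥ 1823.
Taking session-store + rate-limiter + image-resizer + metrics-collector gives 1958 (≥ 1823) for 11 GB.
Any bundle with less than 11 GB falls short of 1823.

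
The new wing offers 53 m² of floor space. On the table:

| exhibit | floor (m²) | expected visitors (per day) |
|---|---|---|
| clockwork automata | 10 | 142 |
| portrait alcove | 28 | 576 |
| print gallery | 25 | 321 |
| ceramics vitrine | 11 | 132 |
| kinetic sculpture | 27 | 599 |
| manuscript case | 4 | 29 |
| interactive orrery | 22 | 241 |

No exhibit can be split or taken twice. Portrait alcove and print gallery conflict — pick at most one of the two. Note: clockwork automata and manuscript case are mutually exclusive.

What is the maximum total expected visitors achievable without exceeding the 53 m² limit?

920

Density check — kinetic sculpture 22.19, portrait alcove 20.57, clockwork automata 14.20, print gallery 12.84 are the best per m².
Taking print gallery + kinetic sculpture: 52 m² used, 920 in expected visitors.
An exhaustive check of the 128 subsets confirms 920.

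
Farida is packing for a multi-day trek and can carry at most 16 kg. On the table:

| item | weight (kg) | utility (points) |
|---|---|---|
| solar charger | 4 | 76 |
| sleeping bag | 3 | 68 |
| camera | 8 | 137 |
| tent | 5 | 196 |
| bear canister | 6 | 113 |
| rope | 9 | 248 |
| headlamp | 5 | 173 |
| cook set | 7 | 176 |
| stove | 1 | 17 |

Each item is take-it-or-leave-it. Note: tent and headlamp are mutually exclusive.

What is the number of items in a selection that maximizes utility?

3

The maximum utility within 16 kg is 461.
tent + rope + stove hits 461 at 15 kg.
Any selection reaching 461 contains exactly 3 items.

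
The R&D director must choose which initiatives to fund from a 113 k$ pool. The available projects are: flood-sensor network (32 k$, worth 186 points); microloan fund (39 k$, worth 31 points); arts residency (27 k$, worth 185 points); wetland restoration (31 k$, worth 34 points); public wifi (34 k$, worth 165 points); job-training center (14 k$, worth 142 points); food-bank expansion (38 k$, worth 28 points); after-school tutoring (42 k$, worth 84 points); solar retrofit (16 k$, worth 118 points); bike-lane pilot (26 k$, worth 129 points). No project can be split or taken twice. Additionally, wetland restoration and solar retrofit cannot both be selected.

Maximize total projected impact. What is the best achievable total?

678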